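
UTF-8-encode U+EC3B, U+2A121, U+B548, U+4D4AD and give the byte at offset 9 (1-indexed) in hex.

1-indexed offset 9 is 0-indexed offset 8.
U+EC3B → 3-byte form EE B0 BB at offsets 0–2.
U+2A121 → 4-byte form F0 AA 84 A1 at offsets 3–6.
U+B548 → 3-byte form EB 95 88 at offsets 7–9.
Offset 8 falls in char 3's range; it's byte 2 of EB 95 88 = 0x95.

0x95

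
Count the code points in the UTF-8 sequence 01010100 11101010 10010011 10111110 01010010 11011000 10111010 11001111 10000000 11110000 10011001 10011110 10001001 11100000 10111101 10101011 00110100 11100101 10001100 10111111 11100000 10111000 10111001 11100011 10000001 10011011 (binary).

11

Byte at offset 0: 0x54 = 01010100 → 1-byte char (#1). Advance 1.
Byte at offset 1: 0xEA = 11101010 → 3-byte char (#2). Advance 3.
Byte at offset 4: 0x52 = 01010010 → 1-byte char (#3). Advance 1.
Byte at offset 5: 0xD8 = 11011000 → 2-byte char (#4). Advance 2.
Byte at offset 7: 0xCF = 11001111 → 2-byte char (#5). Advance 2.
Byte at offset 9: 0xF0 = 11110000 → 4-byte char (#6). Advance 4.
Byte at offset 13: 0xE0 = 11100000 → 3-byte char (#7). Advance 3.
Byte at offset 16: 0x34 = 00110100 → 1-byte char (#8). Advance 1.
Byte at offset 17: 0xE5 = 11100101 → 3-byte char (#9). Advance 3.
Byte at offset 20: 0xE0 = 11100000 → 3-byte char (#10). Advance 3.
Byte at offset 23: 0xE3 = 11100011 → 3-byte char (#11). Advance 3.
Reached end at offset 26 after 11 code points.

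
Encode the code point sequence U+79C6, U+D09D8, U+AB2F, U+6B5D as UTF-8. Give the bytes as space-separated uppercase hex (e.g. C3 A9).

U+79C6: 3-byte form → E7 A7 86.
U+D09D8: 4-byte form → F3 90 A7 98.
U+AB2F: 3-byte form → EA AC AF.
U+6B5D: 3-byte form → E6 AD 9D.
Concatenated (13 bytes): E7 A7 86 F3 90 A7 98 EA AC AF E6 AD 9D.

E7 A7 86 F3 90 A7 98 EA AC AF E6 AD 9D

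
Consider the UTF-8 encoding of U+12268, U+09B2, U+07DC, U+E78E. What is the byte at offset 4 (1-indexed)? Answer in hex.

0xA8

1-indexed offset 4 is 0-indexed offset 3.
U+12268 → 4-byte form F0 92 89 A8 at offsets 0–3.
Offset 3 falls in char 1's range; it's byte 4 of F0 92 89 A8 = 0xA8.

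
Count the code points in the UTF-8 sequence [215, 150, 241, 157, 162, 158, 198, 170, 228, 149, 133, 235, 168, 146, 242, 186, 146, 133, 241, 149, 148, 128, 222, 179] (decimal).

8

Byte at offset 0: 0xD7 = 11010111 → 2-byte char (#1). Advance 2.
Byte at offset 2: 0xF1 = 11110001 → 4-byte char (#2). Advance 4.
Byte at offset 6: 0xC6 = 11000110 → 2-byte char (#3). Advance 2.
Byte at offset 8: 0xE4 = 11100100 → 3-byte char (#4). Advance 3.
Byte at offset 11: 0xEB = 11101011 → 3-byte char (#5). Advance 3.
Byte at offset 14: 0xF2 = 11110010 → 4-byte char (#6). Advance 4.
Byte at offset 18: 0xF1 = 11110001 → 4-byte char (#7). Advance 4.
Byte at offset 22: 0xDE = 11011110 → 2-byte char (#8). Advance 2.
Reached end at offset 24 after 8 code points.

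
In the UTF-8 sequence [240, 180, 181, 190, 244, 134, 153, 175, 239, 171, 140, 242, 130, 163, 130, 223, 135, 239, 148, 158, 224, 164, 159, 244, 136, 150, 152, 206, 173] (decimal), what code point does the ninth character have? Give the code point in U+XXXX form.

Offset 0: leading byte 0xF0 = 11110000 → 4-byte char #1 = F0 B4 B5 BE.
Offset 4: leading byte 0xF4 = 11110100 → 4-byte char #2 = F4 86 99 AF.
Offset 8: leading byte 0xEF = 11101111 → 3-byte char #3 = EF AB 8C.
Offset 11: leading byte 0xF2 = 11110010 → 4-byte char #4 = F2 82 A3 82.
Offset 15: leading byte 0xDF = 11011111 → 2-byte char #5 = DF 87.
Offset 17: leading byte 0xEF = 11101111 → 3-byte char #6 = EF 94 9E.
Offset 20: leading byte 0xE0 = 11100000 → 3-byte char #7 = E0 A4 9F.
Offset 23: leading byte 0xF4 = 11110100 → 4-byte char #8 = F4 88 96 98.
Offset 27: leading byte 0xCE = 11001110 → 2-byte char #9 = CE AD.
Leading byte 0xCE = 11001110 matches 110xxxxx → 2-byte sequence.
Byte 1: 0xCE = 11001110, payload 01110 (5 bits).
Byte 2: 0xAD = 10101101 (10xxxxxx ✓), payload 101101.
Concatenate: 01110101101 = 0x3AD (11 bits → U+03AD).

U+03AD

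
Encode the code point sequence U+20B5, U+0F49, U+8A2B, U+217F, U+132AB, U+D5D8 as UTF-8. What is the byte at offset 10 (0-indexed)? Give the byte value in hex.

U+20B5 → 3-byte form E2 82 B5 at offsets 0–2.
U+0F49 → 3-byte form E0 BD 89 at offsets 3–5.
U+8A2B → 3-byte form E8 A8 AB at offsets 6–8.
U+217F → 3-byte form E2 85 BF at offsets 9–11.
Offset 10 falls in char 4's range; it's byte 2 of E2 85 BF = 0x85.

0x85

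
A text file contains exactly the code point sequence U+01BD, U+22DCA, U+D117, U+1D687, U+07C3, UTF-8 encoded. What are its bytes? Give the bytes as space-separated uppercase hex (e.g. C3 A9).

C6 BD F0 A2 B7 8A ED 84 97 F0 9D 9A 87 DF 83

U+01BD: 2-byte form → C6 BD.
U+22DCA: 4-byte form → F0 A2 B7 8A.
U+D117: 3-byte form → ED 84 97.
U+1D687: 4-byte form → F0 9D 9A 87.
U+07C3: 2-byte form → DF 83.
Concatenated (15 bytes): C6 BD F0 A2 B7 8A ED 84 97 F0 9D 9A 87 DF 83.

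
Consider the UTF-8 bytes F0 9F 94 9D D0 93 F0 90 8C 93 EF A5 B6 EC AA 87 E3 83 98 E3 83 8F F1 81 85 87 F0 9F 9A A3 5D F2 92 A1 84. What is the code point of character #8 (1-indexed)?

U+41147

Offset 0: leading byte 0xF0 = 11110000 → 4-byte char #1 = F0 9F 94 9D.
Offset 4: leading byte 0xD0 = 11010000 → 2-byte char #2 = D0 93.
Offset 6: leading byte 0xF0 = 11110000 → 4-byte char #3 = F0 90 8C 93.
Offset 10: leading byte 0xEF = 11101111 → 3-byte char #4 = EF A5 B6.
Offset 13: leading byte 0xEC = 11101100 → 3-byte char #5 = EC AA 87.
Offset 16: leading byte 0xE3 = 11100011 → 3-byte char #6 = E3 83 98.
Offset 19: leading byte 0xE3 = 11100011 → 3-byte char #7 = E3 83 8F.
Offset 22: leading byte 0xF1 = 11110001 → 4-byte char #8 = F1 81 85 87.
Leading byte 0xF1 = 11110001 matches 11110xxx → 4-byte sequence.
Byte 1: 0xF1 = 11110001, payload 001 (3 bits).
Byte 2: 0x81 = 10000001 (10xxxxxx ✓), payload 000001.
Byte 3: 0x85 = 10000101 (10xxxxxx ✓), payload 000101.
Byte 4: 0x87 = 10000111 (10xxxxxx ✓), payload 000111.
Concatenate: 001000001000101000111 = 0x41147 (21 bits → U+41147).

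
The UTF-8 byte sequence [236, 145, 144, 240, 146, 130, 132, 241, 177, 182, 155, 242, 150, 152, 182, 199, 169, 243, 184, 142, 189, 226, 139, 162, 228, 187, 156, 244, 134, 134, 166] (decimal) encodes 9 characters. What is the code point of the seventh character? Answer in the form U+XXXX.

U+22E2

Offset 0: leading byte 0xEC = 11101100 → 3-byte char #1 = EC 91 90.
Offset 3: leading byte 0xF0 = 11110000 → 4-byte char #2 = F0 92 82 84.
Offset 7: leading byte 0xF1 = 11110001 → 4-byte char #3 = F1 B1 B6 9B.
Offset 11: leading byte 0xF2 = 11110010 → 4-byte char #4 = F2 96 98 B6.
Offset 15: leading byte 0xC7 = 11000111 → 2-byte char #5 = C7 A9.
Offset 17: leading byte 0xF3 = 11110011 → 4-byte char #6 = F3 B8 8E BD.
Offset 21: leading byte 0xE2 = 11100010 → 3-byte char #7 = E2 8B A2.
Leading byte 0xE2 = 11100010 matches 1110xxxx → 3-byte sequence.
Byte 1: 0xE2 = 11100010, payload 0010 (4 bits).
Byte 2: 0x8B = 10001011 (10xxxxxx ✓), payload 001011.
Byte 3: 0xA2 = 10100010 (10xxxxxx ✓), payload 100010.
Concatenate: 0010001011100010 = 0x22E2 (16 bits → U+22E2).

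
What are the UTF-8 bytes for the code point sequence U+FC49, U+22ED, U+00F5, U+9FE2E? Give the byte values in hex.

U+FC49: 3-byte form → EF B1 89.
U+22ED: 3-byte form → E2 8B AD.
U+00F5: 2-byte form → C3 B5.
U+9FE2E: 4-byte form → F2 9F B8 AE.
Concatenated (12 bytes): EF B1 89 E2 8B AD C3 B5 F2 9F B8 AE.

EF B1 89 E2 8B AD C3 B5 F2 9F B8 AE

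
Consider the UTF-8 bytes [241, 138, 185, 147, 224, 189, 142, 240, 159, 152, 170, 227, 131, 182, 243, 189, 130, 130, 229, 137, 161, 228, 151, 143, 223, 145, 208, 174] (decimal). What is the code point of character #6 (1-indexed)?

Offset 0: leading byte 0xF1 = 11110001 → 4-byte char #1 = F1 8A B9 93.
Offset 4: leading byte 0xE0 = 11100000 → 3-byte char #2 = E0 BD 8E.
Offset 7: leading byte 0xF0 = 11110000 → 4-byte char #3 = F0 9F 98 AA.
Offset 11: leading byte 0xE3 = 11100011 → 3-byte char #4 = E3 83 B6.
Offset 14: leading byte 0xF3 = 11110011 → 4-byte char #5 = F3 BD 82 82.
Offset 18: leading byte 0xE5 = 11100101 → 3-byte char #6 = E5 89 A1.
Leading byte 0xE5 = 11100101 matches 1110xxxx → 3-byte sequence.
Byte 1: 0xE5 = 11100101, payload 0101 (4 bits).
Byte 2: 0x89 = 10001001 (10xxxxxx ✓), payload 001001.
Byte 3: 0xA1 = 10100001 (10xxxxxx ✓), payload 100001.
Concatenate: 0101001001100001 = 0x5261 (16 bits → U+5261).

U+5261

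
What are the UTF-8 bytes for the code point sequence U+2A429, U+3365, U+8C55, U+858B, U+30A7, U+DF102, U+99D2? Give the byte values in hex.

U+2A429: 4-byte form → F0 AA 90 A9.
U+3365: 3-byte form → E3 8D A5.
U+8C55: 3-byte form → E8 B1 95.
U+858B: 3-byte form → E8 96 8B.
U+30A7: 3-byte form → E3 82 A7.
U+DF102: 4-byte form → F3 9F 84 82.
U+99D2: 3-byte form → E9 A7 92.
Concatenated (23 bytes): F0 AA 90 A9 E3 8D A5 E8 B1 95 E8 96 8B E3 82 A7 F3 9F 84 82 E9 A7 92.

F0 AA 90 A9 E3 8D A5 E8 B1 95 E8 96 8B E3 82 A7 F3 9F 84 82 E9 A7 92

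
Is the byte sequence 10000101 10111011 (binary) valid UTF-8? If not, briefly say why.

invalid (continuation byte with no leading byte)

Byte 0x85 = 10000101 has the form 10xxxxxx — a continuation byte — but there is no preceding leading byte.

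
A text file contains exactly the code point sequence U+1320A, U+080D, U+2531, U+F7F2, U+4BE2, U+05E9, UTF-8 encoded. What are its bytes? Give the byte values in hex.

U+1320A: 4-byte form → F0 93 88 8A.
U+080D: 3-byte form → E0 A0 8D.
U+2531: 3-byte form → E2 94 B1.
U+F7F2: 3-byte form → EF 9F B2.
U+4BE2: 3-byte form → E4 AF A2.
U+05E9: 2-byte form → D7 A9.
Concatenated (18 bytes): F0 93 88 8A E0 A0 8D E2 94 B1 EF 9F B2 E4 AF A2 D7 A9.

F0 93 88 8A E0 A0 8D E2 94 B1 EF 9F B2 E4 AF A2 D7 A9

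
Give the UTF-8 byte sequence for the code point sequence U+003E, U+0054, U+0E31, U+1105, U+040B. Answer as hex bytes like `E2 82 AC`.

3E 54 E0 B8 B1 E1 84 85 D0 8B

U+003E: 1-byte form → 3E.
U+0054: 1-byte form → 54.
U+0E31: 3-byte form → E0 B8 B1.
U+1105: 3-byte form → E1 84 85.
U+040B: 2-byte form → D0 8B.
Concatenated (10 bytes): 3E 54 E0 B8 B1 E1 84 85 D0 8B.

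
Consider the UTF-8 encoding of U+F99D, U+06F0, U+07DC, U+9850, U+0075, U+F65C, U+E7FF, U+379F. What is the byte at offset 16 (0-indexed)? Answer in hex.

U+F99D → 3-byte form EF A6 9D at offsets 0–2.
U+06F0 → 2-byte form DB B0 at offsets 3–4.
U+07DC → 2-byte form DF 9C at offsets 5–6.
U+9850 → 3-byte form E9 A1 90 at offsets 7–9.
U+0075 → 1-byte form 75 at offsets 10–10.
U+F65C → 3-byte form EF 99 9C at offsets 11–13.
U+E7FF → 3-byte form EE 9F BF at offsets 14–16.
Offset 16 falls in char 7's range; it's byte 3 of EE 9F BF = 0xBF.

0xBF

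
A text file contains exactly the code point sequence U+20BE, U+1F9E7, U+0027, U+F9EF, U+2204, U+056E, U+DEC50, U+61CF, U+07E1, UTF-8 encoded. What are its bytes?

E2 82 BE F0 9F A7 A7 27 EF A7 AF E2 88 84 D5 AE F3 9E B1 90 E6 87 8F DF A1

U+20BE: 3-byte form → E2 82 BE.
U+1F9E7: 4-byte form → F0 9F A7 A7.
U+0027: 1-byte form → 27.
U+F9EF: 3-byte form → EF A7 AF.
U+2204: 3-byte form → E2 88 84.
U+056E: 2-byte form → D5 AE.
U+DEC50: 4-byte form → F3 9E B1 90.
U+61CF: 3-byte form → E6 87 8F.
U+07E1: 2-byte form → DF A1.
Concatenated (25 bytes): E2 82 BE F0 9F A7 A7 27 EF A7 AF E2 88 84 D5 AE F3 9E B1 90 E6 87 8F DF A1.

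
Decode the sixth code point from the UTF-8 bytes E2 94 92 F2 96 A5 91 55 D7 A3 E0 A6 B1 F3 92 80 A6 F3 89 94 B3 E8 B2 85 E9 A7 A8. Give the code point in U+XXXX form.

U+D2026

Offset 0: leading byte 0xE2 = 11100010 → 3-byte char #1 = E2 94 92.
Offset 3: leading byte 0xF2 = 11110010 → 4-byte char #2 = F2 96 A5 91.
Offset 7: leading byte 0x55 = 01010101 → 1-byte char #3 = 55.
Offset 8: leading byte 0xD7 = 11010111 → 2-byte char #4 = D7 A3.
Offset 10: leading byte 0xE0 = 11100000 → 3-byte char #5 = E0 A6 B1.
Offset 13: leading byte 0xF3 = 11110011 → 4-byte char #6 = F3 92 80 A6.
Leading byte 0xF3 = 11110011 matches 11110xxx → 4-byte sequence.
Byte 1: 0xF3 = 11110011, payload 011 (3 bits).
Byte 2: 0x92 = 10010010 (10xxxxxx ✓), payload 010010.
Byte 3: 0x80 = 10000000 (10xxxxxx ✓), payload 000000.
Byte 4: 0xA6 = 10100110 (10xxxxxx ✓), payload 100110.
Concatenate: 011010010000000100110 = 0xD2026 (21 bits → U+D2026).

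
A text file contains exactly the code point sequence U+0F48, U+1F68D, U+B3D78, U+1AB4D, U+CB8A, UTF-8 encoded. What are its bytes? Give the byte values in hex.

U+0F48: 3-byte form → E0 BD 88.
U+1F68D: 4-byte form → F0 9F 9A 8D.
U+B3D78: 4-byte form → F2 B3 B5 B8.
U+1AB4D: 4-byte form → F0 9A AD 8D.
U+CB8A: 3-byte form → EC AE 8A.
Concatenated (18 bytes): E0 BD 88 F0 9F 9A 8D F2 B3 B5 B8 F0 9A AD 8D EC AE 8A.

E0 BD 88 F0 9F 9A 8D F2 B3 B5 B8 F0 9A AD 8D EC AE 8A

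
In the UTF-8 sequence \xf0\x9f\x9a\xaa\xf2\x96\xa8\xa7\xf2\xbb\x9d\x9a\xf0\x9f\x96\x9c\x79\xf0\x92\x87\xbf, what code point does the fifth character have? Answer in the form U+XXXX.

U+0079

Offset 0: leading byte 0xF0 = 11110000 → 4-byte char #1 = F0 9F 9A AA.
Offset 4: leading byte 0xF2 = 11110010 → 4-byte char #2 = F2 96 A8 A7.
Offset 8: leading byte 0xF2 = 11110010 → 4-byte char #3 = F2 BB 9D 9A.
Offset 12: leading byte 0xF0 = 11110000 → 4-byte char #4 = F0 9F 96 9C.
Offset 16: leading byte 0x79 = 01111001 → 1-byte char #5 = 79.
Leading byte 0x79 = 01111001 matches 0xxxxxxx → 1-byte sequence.
Byte 1: 0x79 = 01111001, payload 1111001 (7 bits).
Concatenate: 1111001 = 0x79 (7 bits → U+0079).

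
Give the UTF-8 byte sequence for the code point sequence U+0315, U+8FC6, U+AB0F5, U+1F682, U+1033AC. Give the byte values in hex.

CC 95 E8 BF 86 F2 AB 83 B5 F0 9F 9A 82 F4 83 8E AC

U+0315: 2-byte form → CC 95.
U+8FC6: 3-byte form → E8 BF 86.
U+AB0F5: 4-byte form → F2 AB 83 B5.
U+1F682: 4-byte form → F0 9F 9A 82.
U+1033AC: 4-byte form → F4 83 8E AC.
Concatenated (17 bytes): CC 95 E8 BF 86 F2 AB 83 B5 F0 9F 9A 82 F4 83 8E AC.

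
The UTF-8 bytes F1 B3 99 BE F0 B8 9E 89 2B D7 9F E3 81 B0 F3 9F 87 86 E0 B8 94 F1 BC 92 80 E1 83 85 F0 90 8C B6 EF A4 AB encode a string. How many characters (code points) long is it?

Byte at offset 0: 0xF1 = 11110001 → 4-byte char (#1). Advance 4.
Byte at offset 4: 0xF0 = 11110000 → 4-byte char (#2). Advance 4.
Byte at offset 8: 0x2B = 00101011 → 1-byte char (#3). Advance 1.
Byte at offset 9: 0xD7 = 11010111 → 2-byte char (#4). Advance 2.
Byte at offset 11: 0xE3 = 11100011 → 3-byte char (#5). Advance 3.
Byte at offset 14: 0xF3 = 11110011 → 4-byte char (#6). Advance 4.
Byte at offset 18: 0xE0 = 11100000 → 3-byte char (#7). Advance 3.
Byte at offset 21: 0xF1 = 11110001 → 4-byte char (#8). Advance 4.
Byte at offset 25: 0xE1 = 11100001 → 3-byte char (#9). Advance 3.
Byte at offset 28: 0xF0 = 11110000 → 4-byte char (#10). Advance 4.
Byte at offset 32: 0xEF = 11101111 → 3-byte char (#11). Advance 3.
Reached end at offset 35 after 11 code points.

11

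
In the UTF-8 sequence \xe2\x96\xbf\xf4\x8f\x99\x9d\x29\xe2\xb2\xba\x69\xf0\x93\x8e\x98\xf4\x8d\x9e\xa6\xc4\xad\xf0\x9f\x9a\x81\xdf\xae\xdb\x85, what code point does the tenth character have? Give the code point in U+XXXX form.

Offset 0: leading byte 0xE2 = 11100010 → 3-byte char #1 = E2 96 BF.
Offset 3: leading byte 0xF4 = 11110100 → 4-byte char #2 = F4 8F 99 9D.
Offset 7: leading byte 0x29 = 00101001 → 1-byte char #3 = 29.
Offset 8: leading byte 0xE2 = 11100010 → 3-byte char #4 = E2 B2 BA.
Offset 11: leading byte 0x69 = 01101001 → 1-byte char #5 = 69.
Offset 12: leading byte 0xF0 = 11110000 → 4-byte char #6 = F0 93 8E 98.
Offset 16: leading byte 0xF4 = 11110100 → 4-byte char #7 = F4 8D 9E A6.
Offset 20: leading byte 0xC4 = 11000100 → 2-byte char #8 = C4 AD.
Offset 22: leading byte 0xF0 = 11110000 → 4-byte char #9 = F0 9F 9A 81.
Offset 26: leading byte 0xDF = 11011111 → 2-byte char #10 = DF AE.
Leading byte 0xDF = 11011111 matches 110xxxxx → 2-byte sequence.
Byte 1: 0xDF = 11011111, payload 11111 (5 bits).
Byte 2: 0xAE = 10101110 (10xxxxxx ✓), payload 101110.
Concatenate: 11111101110 = 0x7EE (11 bits → U+07EE).

U+07EE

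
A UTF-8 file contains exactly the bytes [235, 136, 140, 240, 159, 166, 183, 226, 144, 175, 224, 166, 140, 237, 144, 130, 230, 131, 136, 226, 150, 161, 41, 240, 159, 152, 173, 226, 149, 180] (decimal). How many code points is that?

10

Byte at offset 0: 0xEB = 11101011 → 3-byte char (#1). Advance 3.
Byte at offset 3: 0xF0 = 11110000 → 4-byte char (#2). Advance 4.
Byte at offset 7: 0xE2 = 11100010 → 3-byte char (#3). Advance 3.
Byte at offset 10: 0xE0 = 11100000 → 3-byte char (#4). Advance 3.
Byte at offset 13: 0xED = 11101101 → 3-byte char (#5). Advance 3.
Byte at offset 16: 0xE6 = 11100110 → 3-byte char (#6). Advance 3.
Byte at offset 19: 0xE2 = 11100010 → 3-byte char (#7). Advance 3.
Byte at offset 22: 0x29 = 00101001 → 1-byte char (#8). Advance 1.
Byte at offset 23: 0xF0 = 11110000 → 4-byte char (#9). Advance 4.
Byte at offset 27: 0xE2 = 11100010 → 3-byte char (#10). Advance 3.
Reached end at offset 30 after 10 code points.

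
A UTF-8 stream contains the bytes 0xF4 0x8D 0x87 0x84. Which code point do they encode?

Leading byte 0xF4 = 11110100 matches 11110xxx → 4-byte sequence.
Byte 1: 0xF4 = 11110100, payload 100 (3 bits).
Byte 2: 0x8D = 10001101 (10xxxxxx ✓), payload 001101.
Byte 3: 0x87 = 10000111 (10xxxxxx ✓), payload 000111.
Byte 4: 0x84 = 10000100 (10xxxxxx ✓), payload 000100.
Concatenate: 100001101000111000100 = 0x10D1C4 (21 bits → U+10D1C4).

U+10D1C4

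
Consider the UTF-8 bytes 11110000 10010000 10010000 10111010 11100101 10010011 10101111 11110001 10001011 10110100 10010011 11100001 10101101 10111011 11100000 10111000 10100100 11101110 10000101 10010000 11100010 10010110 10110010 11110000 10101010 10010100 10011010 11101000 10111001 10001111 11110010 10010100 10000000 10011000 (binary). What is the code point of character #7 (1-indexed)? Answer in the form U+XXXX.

Offset 0: leading byte 0xF0 = 11110000 → 4-byte char #1 = F0 90 90 BA.
Offset 4: leading byte 0xE5 = 11100101 → 3-byte char #2 = E5 93 AF.
Offset 7: leading byte 0xF1 = 11110001 → 4-byte char #3 = F1 8B B4 93.
Offset 11: leading byte 0xE1 = 11100001 → 3-byte char #4 = E1 AD BB.
Offset 14: leading byte 0xE0 = 11100000 → 3-byte char #5 = E0 B8 A4.
Offset 17: leading byte 0xEE = 11101110 → 3-byte char #6 = EE 85 90.
Offset 20: leading byte 0xE2 = 11100010 → 3-byte char #7 = E2 96 B2.
Leading byte 0xE2 = 11100010 matches 1110xxxx → 3-byte sequence.
Byte 1: 0xE2 = 11100010, payload 0010 (4 bits).
Byte 2: 0x96 = 10010110 (10xxxxxx ✓), payload 010110.
Byte 3: 0xB2 = 10110010 (10xxxxxx ✓), payload 110010.
Concatenate: 0010010110110010 = 0x25B2 (16 bits → U+25B2).

U+25B2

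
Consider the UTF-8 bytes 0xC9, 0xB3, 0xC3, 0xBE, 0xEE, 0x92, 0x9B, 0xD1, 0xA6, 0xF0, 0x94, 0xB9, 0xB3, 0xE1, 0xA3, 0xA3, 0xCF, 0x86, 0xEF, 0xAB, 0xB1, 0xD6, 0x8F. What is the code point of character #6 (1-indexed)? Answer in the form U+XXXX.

Offset 0: leading byte 0xC9 = 11001001 → 2-byte char #1 = C9 B3.
Offset 2: leading byte 0xC3 = 11000011 → 2-byte char #2 = C3 BE.
Offset 4: leading byte 0xEE = 11101110 → 3-byte char #3 = EE 92 9B.
Offset 7: leading byte 0xD1 = 11010001 → 2-byte char #4 = D1 A6.
Offset 9: leading byte 0xF0 = 11110000 → 4-byte char #5 = F0 94 B9 B3.
Offset 13: leading byte 0xE1 = 11100001 → 3-byte char #6 = E1 A3 A3.
Leading byte 0xE1 = 11100001 matches 1110xxxx → 3-byte sequence.
Byte 1: 0xE1 = 11100001, payload 0001 (4 bits).
Byte 2: 0xA3 = 10100011 (10xxxxxx ✓), payload 100011.
Byte 3: 0xA3 = 10100011 (10xxxxxx ✓), payload 100011.
Concatenate: 0001100011100011 = 0x18E3 (16 bits → U+18E3).

U+18E3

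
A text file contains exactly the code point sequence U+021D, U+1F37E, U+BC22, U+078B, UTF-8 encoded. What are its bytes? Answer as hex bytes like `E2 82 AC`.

U+021D: 2-byte form → C8 9D.
U+1F37E: 4-byte form → F0 9F 8D BE.
U+BC22: 3-byte form → EB B0 A2.
U+078B: 2-byte form → DE 8B.
Concatenated (11 bytes): C8 9D F0 9F 8D BE EB B0 A2 DE 8B.

C8 9D F0 9F 8D BE EB B0 A2 DE 8B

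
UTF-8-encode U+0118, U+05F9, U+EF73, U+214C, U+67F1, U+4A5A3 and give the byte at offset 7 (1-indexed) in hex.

0xB3

1-indexed offset 7 is 0-indexed offset 6.
U+0118 → 2-byte form C4 98 at offsets 0–1.
U+05F9 → 2-byte form D7 B9 at offsets 2–3.
U+EF73 → 3-byte form EE BD B3 at offsets 4–6.
Offset 6 falls in char 3's range; it's byte 3 of EE BD B3 = 0xB3.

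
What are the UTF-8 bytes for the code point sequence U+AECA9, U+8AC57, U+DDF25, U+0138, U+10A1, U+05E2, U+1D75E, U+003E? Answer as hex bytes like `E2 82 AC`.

U+AECA9: 4-byte form → F2 AE B2 A9.
U+8AC57: 4-byte form → F2 8A B1 97.
U+DDF25: 4-byte form → F3 9D BC A5.
U+0138: 2-byte form → C4 B8.
U+10A1: 3-byte form → E1 82 A1.
U+05E2: 2-byte form → D7 A2.
U+1D75E: 4-byte form → F0 9D 9D 9E.
U+003E: 1-byte form → 3E.
Concatenated (24 bytes): F2 AE B2 A9 F2 8A B1 97 F3 9D BC A5 C4 B8 E1 82 A1 D7 A2 F0 9D 9D 9E 3E.

F2 AE B2 A9 F2 8A B1 97 F3 9D BC A5 C4 B8 E1 82 A1 D7 A2 F0 9D 9D 9E 3E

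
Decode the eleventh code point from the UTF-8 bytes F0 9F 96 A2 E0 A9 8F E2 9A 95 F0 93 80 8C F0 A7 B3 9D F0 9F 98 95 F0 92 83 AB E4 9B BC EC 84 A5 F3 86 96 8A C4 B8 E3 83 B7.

U+0138

Offset 0: leading byte 0xF0 = 11110000 → 4-byte char #1 = F0 9F 96 A2.
Offset 4: leading byte 0xE0 = 11100000 → 3-byte char #2 = E0 A9 8F.
Offset 7: leading byte 0xE2 = 11100010 → 3-byte char #3 = E2 9A 95.
Offset 10: leading byte 0xF0 = 11110000 → 4-byte char #4 = F0 93 80 8C.
Offset 14: leading byte 0xF0 = 11110000 → 4-byte char #5 = F0 A7 B3 9D.
Offset 18: leading byte 0xF0 = 11110000 → 4-byte char #6 = F0 9F 98 95.
Offset 22: leading byte 0xF0 = 11110000 → 4-byte char #7 = F0 92 83 AB.
Offset 26: leading byte 0xE4 = 11100100 → 3-byte char #8 = E4 9B BC.
Offset 29: leading byte 0xEC = 11101100 → 3-byte char #9 = EC 84 A5.
Offset 32: leading byte 0xF3 = 11110011 → 4-byte char #10 = F3 86 96 8A.
Offset 36: leading byte 0xC4 = 11000100 → 2-byte char #11 = C4 B8.
Leading byte 0xC4 = 11000100 matches 110xxxxx → 2-byte sequence.
Byte 1: 0xC4 = 11000100, payload 00100 (5 bits).
Byte 2: 0xB8 = 10111000 (10xxxxxx ✓), payload 111000.
Concatenate: 00100111000 = 0x138 (11 bits → U+0138).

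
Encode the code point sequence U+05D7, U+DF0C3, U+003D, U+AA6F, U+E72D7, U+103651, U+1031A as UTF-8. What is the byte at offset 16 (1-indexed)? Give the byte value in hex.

0x83

1-indexed offset 16 is 0-indexed offset 15.
U+05D7 → 2-byte form D7 97 at offsets 0–1.
U+DF0C3 → 4-byte form F3 9F 83 83 at offsets 2–5.
U+003D → 1-byte form 3D at offsets 6–6.
U+AA6F → 3-byte form EA A9 AF at offsets 7–9.
U+E72D7 → 4-byte form F3 A7 8B 97 at offsets 10–13.
U+103651 → 4-byte form F4 83 99 91 at offsets 14–17.
Offset 15 falls in char 6's range; it's byte 2 of F4 83 99 91 = 0x83.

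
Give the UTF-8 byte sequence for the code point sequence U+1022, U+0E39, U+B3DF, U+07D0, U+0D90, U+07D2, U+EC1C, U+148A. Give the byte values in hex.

U+1022: 3-byte form → E1 80 A2.
U+0E39: 3-byte form → E0 B8 B9.
U+B3DF: 3-byte form → EB 8F 9F.
U+07D0: 2-byte form → DF 90.
U+0D90: 3-byte form → E0 B6 90.
U+07D2: 2-byte form → DF 92.
U+EC1C: 3-byte form → EE B0 9C.
U+148A: 3-byte form → E1 92 8A.
Concatenated (22 bytes): E1 80 A2 E0 B8 B9 EB 8F 9F DF 90 E0 B6 90 DF 92 EE B0 9C E1 92 8A.

E1 80 A2 E0 B8 B9 EB 8F 9F DF 90 E0 B6 90 DF 92 EE B0 9C E1 92 8A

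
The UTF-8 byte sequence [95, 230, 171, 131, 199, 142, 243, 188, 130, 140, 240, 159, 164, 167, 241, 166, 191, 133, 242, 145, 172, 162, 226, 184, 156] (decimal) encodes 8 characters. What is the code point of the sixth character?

Offset 0: leading byte 0x5F = 01011111 → 1-byte char #1 = 5F.
Offset 1: leading byte 0xE6 = 11100110 → 3-byte char #2 = E6 AB 83.
Offset 4: leading byte 0xC7 = 11000111 → 2-byte char #3 = C7 8E.
Offset 6: leading byte 0xF3 = 11110011 → 4-byte char #4 = F3 BC 82 8C.
Offset 10: leading byte 0xF0 = 11110000 → 4-byte char #5 = F0 9F A4 A7.
Offset 14: leading byte 0xF1 = 11110001 → 4-byte char #6 = F1 A6 BF 85.
Leading byte 0xF1 = 11110001 matches 11110xxx → 4-byte sequence.
Byte 1: 0xF1 = 11110001, payload 001 (3 bits).
Byte 2: 0xA6 = 10100110 (10xxxxxx ✓), payload 100110.
Byte 3: 0xBF = 10111111 (10xxxxxx ✓), payload 111111.
Byte 4: 0x85 = 10000101 (10xxxxxx ✓), payload 000101.
Concatenate: 001100110111111000101 = 0x66FC5 (21 bits → U+66FC5).

U+66FC5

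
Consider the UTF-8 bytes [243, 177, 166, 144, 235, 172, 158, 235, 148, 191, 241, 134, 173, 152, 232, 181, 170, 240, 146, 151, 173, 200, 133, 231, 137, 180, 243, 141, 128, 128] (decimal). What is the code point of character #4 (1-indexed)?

U+46B58

Offset 0: leading byte 0xF3 = 11110011 → 4-byte char #1 = F3 B1 A6 90.
Offset 4: leading byte 0xEB = 11101011 → 3-byte char #2 = EB AC 9E.
Offset 7: leading byte 0xEB = 11101011 → 3-byte char #3 = EB 94 BF.
Offset 10: leading byte 0xF1 = 11110001 → 4-byte char #4 = F1 86 AD 98.
Leading byte 0xF1 = 11110001 matches 11110xxx → 4-byte sequence.
Byte 1: 0xF1 = 11110001, payload 001 (3 bits).
Byte 2: 0x86 = 10000110 (10xxxxxx ✓), payload 000110.
Byte 3: 0xAD = 10101101 (10xxxxxx ✓), payload 101101.
Byte 4: 0x98 = 10011000 (10xxxxxx ✓), payload 011000.
Concatenate: 001000110101101011000 = 0x46B58 (21 bits → U+46B58).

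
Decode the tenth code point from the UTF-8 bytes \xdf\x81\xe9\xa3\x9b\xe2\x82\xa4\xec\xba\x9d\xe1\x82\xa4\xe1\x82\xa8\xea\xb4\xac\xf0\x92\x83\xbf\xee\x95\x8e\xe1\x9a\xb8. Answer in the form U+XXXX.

Offset 0: leading byte 0xDF = 11011111 → 2-byte char #1 = DF 81.
Offset 2: leading byte 0xE9 = 11101001 → 3-byte char #2 = E9 A3 9B.
Offset 5: leading byte 0xE2 = 11100010 → 3-byte char #3 = E2 82 A4.
Offset 8: leading byte 0xEC = 11101100 → 3-byte char #4 = EC BA 9D.
Offset 11: leading byte 0xE1 = 11100001 → 3-byte char #5 = E1 82 A4.
Offset 14: leading byte 0xE1 = 11100001 → 3-byte char #6 = E1 82 A8.
Offset 17: leading byte 0xEA = 11101010 → 3-byte char #7 = EA B4 AC.
Offset 20: leading byte 0xF0 = 11110000 → 4-byte char #8 = F0 92 83 BF.
Offset 24: leading byte 0xEE = 11101110 → 3-byte char #9 = EE 95 8E.
Offset 27: leading byte 0xE1 = 11100001 → 3-byte char #10 = E1 9A B8.
Leading byte 0xE1 = 11100001 matches 1110xxxx → 3-byte sequence.
Byte 1: 0xE1 = 11100001, payload 0001 (4 bits).
Byte 2: 0x9A = 10011010 (10xxxxxx ✓), payload 011010.
Byte 3: 0xB8 = 10111000 (10xxxxxx ✓), payload 111000.
Concatenate: 0001011010111000 = 0x16B8 (16 bits → U+16B8).

U+16B8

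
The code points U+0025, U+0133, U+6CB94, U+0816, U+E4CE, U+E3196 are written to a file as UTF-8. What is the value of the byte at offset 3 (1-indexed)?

1-indexed offset 3 is 0-indexed offset 2.
U+0025 → 1-byte form 25 at offsets 0–0.
U+0133 → 2-byte form C4 B3 at offsets 1–2.
Offset 2 falls in char 2's range; it's byte 2 of C4 B3 = 0xB3.

0xB3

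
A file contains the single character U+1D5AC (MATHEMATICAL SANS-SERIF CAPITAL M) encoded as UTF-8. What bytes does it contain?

F0 9D 96 AC

U+1D5AC = 0x1D5AC = 120236 decimal. In range U+10000–U+10FFFF → 4-byte form: 11110xxx 10xxxxxx 10xxxxxx 10xxxxxx.
Binary (21 bits): 000011101010110101100.
Split 3+6+6+6: 000 | 011101 | 010110 | 101100.
Byte 1: 11110000 = 0xF0.
Byte 2: 10011101 = 0x9D.
Byte 3: 10010110 = 0x96.
Byte 4: 10101100 = 0xAC.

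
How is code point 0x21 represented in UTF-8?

21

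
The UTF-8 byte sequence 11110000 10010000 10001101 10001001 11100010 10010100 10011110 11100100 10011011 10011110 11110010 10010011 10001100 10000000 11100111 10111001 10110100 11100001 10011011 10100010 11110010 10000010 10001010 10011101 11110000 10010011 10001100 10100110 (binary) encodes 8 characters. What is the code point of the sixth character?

Offset 0: leading byte 0xF0 = 11110000 → 4-byte char #1 = F0 90 8D 89.
Offset 4: leading byte 0xE2 = 11100010 → 3-byte char #2 = E2 94 9E.
Offset 7: leading byte 0xE4 = 11100100 → 3-byte char #3 = E4 9B 9E.
Offset 10: leading byte 0xF2 = 11110010 → 4-byte char #4 = F2 93 8C 80.
Offset 14: leading byte 0xE7 = 11100111 → 3-byte char #5 = E7 B9 B4.
Offset 17: leading byte 0xE1 = 11100001 → 3-byte char #6 = E1 9B A2.
Leading byte 0xE1 = 11100001 matches 1110xxxx → 3-byte sequence.
Byte 1: 0xE1 = 11100001, payload 0001 (4 bits).
Byte 2: 0x9B = 10011011 (10xxxxxx ✓), payload 011011.
Byte 3: 0xA2 = 10100010 (10xxxxxx ✓), payload 100010.
Concatenate: 0001011011100010 = 0x16E2 (16 bits → U+16E2).

U+16E2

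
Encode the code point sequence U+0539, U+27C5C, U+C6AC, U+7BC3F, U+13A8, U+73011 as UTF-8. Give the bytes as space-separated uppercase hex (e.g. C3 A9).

U+0539: 2-byte form → D4 B9.
U+27C5C: 4-byte form → F0 A7 B1 9C.
U+C6AC: 3-byte form → EC 9A AC.
U+7BC3F: 4-byte form → F1 BB B0 BF.
U+13A8: 3-byte form → E1 8E A8.
U+73011: 4-byte form → F1 B3 80 91.
Concatenated (20 bytes): D4 B9 F0 A7 B1 9C EC 9A AC F1 BB B0 BF E1 8E A8 F1 B3 80 91.

D4 B9 F0 A7 B1 9C EC 9A AC F1 BB B0 BF E1 8E A8 F1 B3 80 91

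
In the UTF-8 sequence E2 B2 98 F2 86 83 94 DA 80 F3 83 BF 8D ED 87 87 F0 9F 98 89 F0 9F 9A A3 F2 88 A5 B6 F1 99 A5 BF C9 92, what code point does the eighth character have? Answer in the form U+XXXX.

U+88976

Offset 0: leading byte 0xE2 = 11100010 → 3-byte char #1 = E2 B2 98.
Offset 3: leading byte 0xF2 = 11110010 → 4-byte char #2 = F2 86 83 94.
Offset 7: leading byte 0xDA = 11011010 → 2-byte char #3 = DA 80.
Offset 9: leading byte 0xF3 = 11110011 → 4-byte char #4 = F3 83 BF 8D.
Offset 13: leading byte 0xED = 11101101 → 3-byte char #5 = ED 87 87.
Offset 16: leading byte 0xF0 = 11110000 → 4-byte char #6 = F0 9F 98 89.
Offset 20: leading byte 0xF0 = 11110000 → 4-byte char #7 = F0 9F 9A A3.
Offset 24: leading byte 0xF2 = 11110010 → 4-byte char #8 = F2 88 A5 B6.
Leading byte 0xF2 = 11110010 matches 11110xxx → 4-byte sequence.
Byte 1: 0xF2 = 11110010, payload 010 (3 bits).
Byte 2: 0x88 = 10001000 (10xxxxxx ✓), payload 001000.
Byte 3: 0xA5 = 10100101 (10xxxxxx ✓), payload 100101.
Byte 4: 0xB6 = 10110110 (10xxxxxx ✓), payload 110110.
Concatenate: 010001000100101110110 = 0x88976 (21 bits → U+88976).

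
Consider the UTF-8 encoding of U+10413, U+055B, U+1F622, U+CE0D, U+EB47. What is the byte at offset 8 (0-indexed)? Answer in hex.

0x98

U+10413 → 4-byte form F0 90 90 93 at offsets 0–3.
U+055B → 2-byte form D5 9B at offsets 4–5.
U+1F622 → 4-byte form F0 9F 98 A2 at offsets 6–9.
Offset 8 falls in char 3's range; it's byte 3 of F0 9F 98 A2 = 0x98.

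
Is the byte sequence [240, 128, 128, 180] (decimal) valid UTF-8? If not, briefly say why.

Leading byte 0xF0 = 11110000 → 4-byte form.
Continuation bytes all match 10xxxxxx. Payload decodes to 0x34.
But 0x34 < 0x10000, the minimum for a 4-byte sequence — this is an overlong encoding.

invalid (overlong encoding)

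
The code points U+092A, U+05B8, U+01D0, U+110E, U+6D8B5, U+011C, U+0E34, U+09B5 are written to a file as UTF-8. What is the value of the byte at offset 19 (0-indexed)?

0xE0

U+092A → 3-byte form E0 A4 AA at offsets 0–2.
U+05B8 → 2-byte form D6 B8 at offsets 3–4.
U+01D0 → 2-byte form C7 90 at offsets 5–6.
U+110E → 3-byte form E1 84 8E at offsets 7–9.
U+6D8B5 → 4-byte form F1 AD A2 B5 at offsets 10–13.
U+011C → 2-byte form C4 9C at offsets 14–15.
U+0E34 → 3-byte form E0 B8 B4 at offsets 16–18.
U+09B5 → 3-byte form E0 A6 B5 at offsets 19–21.
Offset 19 falls in char 8's range; it's byte 1 of E0 A6 B5 = 0xE0.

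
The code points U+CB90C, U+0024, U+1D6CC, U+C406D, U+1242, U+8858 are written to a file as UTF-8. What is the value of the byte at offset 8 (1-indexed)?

1-indexed offset 8 is 0-indexed offset 7.
U+CB90C → 4-byte form F3 8B A4 8C at offsets 0–3.
U+0024 → 1-byte form 24 at offsets 4–4.
U+1D6CC → 4-byte form F0 9D 9B 8C at offsets 5–8.
Offset 7 falls in char 3's range; it's byte 3 of F0 9D 9B 8C = 0x9B.

0x9B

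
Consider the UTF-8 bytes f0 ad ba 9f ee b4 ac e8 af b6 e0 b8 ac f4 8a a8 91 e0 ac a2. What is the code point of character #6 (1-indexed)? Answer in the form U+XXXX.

Offset 0: leading byte 0xF0 = 11110000 → 4-byte char #1 = F0 AD BA 9F.
Offset 4: leading byte 0xEE = 11101110 → 3-byte char #2 = EE B4 AC.
Offset 7: leading byte 0xE8 = 11101000 → 3-byte char #3 = E8 AF B6.
Offset 10: leading byte 0xE0 = 11100000 → 3-byte char #4 = E0 B8 AC.
Offset 13: leading byte 0xF4 = 11110100 → 4-byte char #5 = F4 8A A8 91.
Offset 17: leading byte 0xE0 = 11100000 → 3-byte char #6 = E0 AC A2.
Leading byte 0xE0 = 11100000 matches 1110xxxx → 3-byte sequence.
Byte 1: 0xE0 = 11100000, payload 0000 (4 bits).
Byte 2: 0xAC = 10101100 (10xxxxxx ✓), payload 101100.
Byte 3: 0xA2 = 10100010 (10xxxxxx ✓), payload 100010.
Concatenate: 0000101100100010 = 0xB22 (16 bits → U+0B22).

U+0B22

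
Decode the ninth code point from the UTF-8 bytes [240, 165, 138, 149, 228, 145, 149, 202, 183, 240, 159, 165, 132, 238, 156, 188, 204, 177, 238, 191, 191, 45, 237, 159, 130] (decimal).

U+D7C2

Offset 0: leading byte 0xF0 = 11110000 → 4-byte char #1 = F0 A5 8A 95.
Offset 4: leading byte 0xE4 = 11100100 → 3-byte char #2 = E4 91 95.
Offset 7: leading byte 0xCA = 11001010 → 2-byte char #3 = CA B7.
Offset 9: leading byte 0xF0 = 11110000 → 4-byte char #4 = F0 9F A5 84.
Offset 13: leading byte 0xEE = 11101110 → 3-byte char #5 = EE 9C BC.
Offset 16: leading byte 0xCC = 11001100 → 2-byte char #6 = CC B1.
Offset 18: leading byte 0xEE = 11101110 → 3-byte char #7 = EE BF BF.
Offset 21: leading byte 0x2D = 00101101 → 1-byte char #8 = 2D.
Offset 22: leading byte 0xED = 11101101 → 3-byte char #9 = ED 9F 82.
Leading byte 0xED = 11101101 matches 1110xxxx → 3-byte sequence.
Byte 1: 0xED = 11101101, payload 1101 (4 bits).
Byte 2: 0x9F = 10011111 (10xxxxxx ✓), payload 011111.
Byte 3: 0x82 = 10000010 (10xxxxxx ✓), payload 000010.
Concatenate: 1101011111000010 = 0xD7C2 (16 bits → U+D7C2).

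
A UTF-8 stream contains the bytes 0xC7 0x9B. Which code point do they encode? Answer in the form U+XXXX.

U+01DB

Leading byte 0xC7 = 11000111 matches 110xxxxx → 2-byte sequence.
Byte 1: 0xC7 = 11000111, payload 00111 (5 bits).
Byte 2: 0x9B = 10011011 (10xxxxxx ✓), payload 011011.
Concatenate: 00111011011 = 0x1DB (11 bits → U+01DB).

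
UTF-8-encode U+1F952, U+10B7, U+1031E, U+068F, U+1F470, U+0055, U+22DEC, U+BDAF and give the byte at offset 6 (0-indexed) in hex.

U+1F952 → 4-byte form F0 9F A5 92 at offsets 0–3.
U+10B7 → 3-byte form E1 82 B7 at offsets 4–6.
Offset 6 falls in char 2's range; it's byte 3 of E1 82 B7 = 0xB7.

0xB7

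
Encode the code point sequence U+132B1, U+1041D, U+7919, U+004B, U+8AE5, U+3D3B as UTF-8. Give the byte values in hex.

U+132B1: 4-byte form → F0 93 8A B1.
U+1041D: 4-byte form → F0 90 90 9D.
U+7919: 3-byte form → E7 A4 99.
U+004B: 1-byte form → 4B.
U+8AE5: 3-byte form → E8 AB A5.
U+3D3B: 3-byte form → E3 B4 BB.
Concatenated (18 bytes): F0 93 8A B1 F0 90 90 9D E7 A4 99 4B E8 AB A5 E3 B4 BB.

F0 93 8A B1 F0 90 90 9D E7 A4 99 4B E8 AB A5 E3 B4 BB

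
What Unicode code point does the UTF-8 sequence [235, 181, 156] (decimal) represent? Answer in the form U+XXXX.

Leading byte 0xEB = 11101011 matches 1110xxxx → 3-byte sequence.
Byte 1: 0xEB = 11101011, payload 1011 (4 bits).
Byte 2: 0xB5 = 10110101 (10xxxxxx ✓), payload 110101.
Byte 3: 0x9C = 10011100 (10xxxxxx ✓), payload 011100.
Concatenate: 1011110101011100 = 0xBD5C (16 bits → U+BD5C).

U+BD5C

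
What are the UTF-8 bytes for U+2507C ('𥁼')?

F0 A5 81 BC

U+2507C = 0x2507C = 151676 decimal. In range U+10000–U+10FFFF → 4-byte form: 11110xxx 10xxxxxx 10xxxxxx 10xxxxxx.
Binary (21 bits): 000100101000001111100.
Split 3+6+6+6: 000 | 100101 | 000001 | 111100.
Byte 1: 11110000 = 0xF0.
Byte 2: 10100101 = 0xA5.
Byte 3: 10000001 = 0x81.
Byte 4: 10111100 = 0xBC.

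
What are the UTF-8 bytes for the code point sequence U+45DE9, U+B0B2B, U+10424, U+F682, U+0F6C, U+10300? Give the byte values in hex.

U+45DE9: 4-byte form → F1 85 B7 A9.
U+B0B2B: 4-byte form → F2 B0 AC AB.
U+10424: 4-byte form → F0 90 90 A4.
U+F682: 3-byte form → EF 9A 82.
U+0F6C: 3-byte form → E0 BD AC.
U+10300: 4-byte form → F0 90 8C 80.
Concatenated (22 bytes): F1 85 B7 A9 F2 B0 AC AB F0 90 90 A4 EF 9A 82 E0 BD AC F0 90 8C 80.

F1 85 B7 A9 F2 B0 AC AB F0 90 90 A4 EF 9A 82 E0 BD AC F0 90 8C 80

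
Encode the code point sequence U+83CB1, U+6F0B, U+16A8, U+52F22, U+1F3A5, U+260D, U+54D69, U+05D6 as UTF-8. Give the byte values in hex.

U+83CB1: 4-byte form → F2 83 B2 B1.
U+6F0B: 3-byte form → E6 BC 8B.
U+16A8: 3-byte form → E1 9A A8.
U+52F22: 4-byte form → F1 92 BC A2.
U+1F3A5: 4-byte form → F0 9F 8E A5.
U+260D: 3-byte form → E2 98 8D.
U+54D69: 4-byte form → F1 94 B5 A9.
U+05D6: 2-byte form → D7 96.
Concatenated (27 bytes): F2 83 B2 B1 E6 BC 8B E1 9A A8 F1 92 BC A2 F0 9F 8E A5 E2 98 8D F1 94 B5 A9 D7 96.

F2 83 B2 B1 E6 BC 8B E1 9A A8 F1 92 BC A2 F0 9F 8E A5 E2 98 8D F1 94 B5 A9 D7 96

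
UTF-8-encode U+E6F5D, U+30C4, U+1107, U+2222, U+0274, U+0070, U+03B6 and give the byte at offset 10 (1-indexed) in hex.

1-indexed offset 10 is 0-indexed offset 9.
U+E6F5D → 4-byte form F3 A6 BD 9D at offsets 0–3.
U+30C4 → 3-byte form E3 83 84 at offsets 4–6.
U+1107 → 3-byte form E1 84 87 at offsets 7–9.
Offset 9 falls in char 3's range; it's byte 3 of E1 84 87 = 0x87.

0x87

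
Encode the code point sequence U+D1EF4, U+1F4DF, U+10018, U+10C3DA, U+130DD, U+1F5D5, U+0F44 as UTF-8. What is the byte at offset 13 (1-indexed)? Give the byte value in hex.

1-indexed offset 13 is 0-indexed offset 12.
U+D1EF4 → 4-byte form F3 91 BB B4 at offsets 0–3.
U+1F4DF → 4-byte form F0 9F 93 9F at offsets 4–7.
U+10018 → 4-byte form F0 90 80 98 at offsets 8–11.
U+10C3DA → 4-byte form F4 8C 8F 9A at offsets 12–15.
Offset 12 falls in char 4's range; it's byte 1 of F4 8C 8F 9A = 0xF4.

0xF4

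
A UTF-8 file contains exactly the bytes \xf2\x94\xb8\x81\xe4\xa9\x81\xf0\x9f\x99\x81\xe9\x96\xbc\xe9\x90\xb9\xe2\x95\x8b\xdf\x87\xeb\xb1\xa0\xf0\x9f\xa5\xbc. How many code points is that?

9

Byte at offset 0: 0xF2 = 11110010 → 4-byte char (#1). Advance 4.
Byte at offset 4: 0xE4 = 11100100 → 3-byte char (#2). Advance 3.
Byte at offset 7: 0xF0 = 11110000 → 4-byte char (#3). Advance 4.
Byte at offset 11: 0xE9 = 11101001 → 3-byte char (#4). Advance 3.
Byte at offset 14: 0xE9 = 11101001 → 3-byte char (#5). Advance 3.
Byte at offset 17: 0xE2 = 11100010 → 3-byte char (#6). Advance 3.
Byte at offset 20: 0xDF = 11011111 → 2-byte char (#7). Advance 2.
Byte at offset 22: 0xEB = 11101011 → 3-byte char (#8). Advance 3.
Byte at offset 25: 0xF0 = 11110000 → 4-byte char (#9). Advance 4.
Reached end at offset 29 after 9 code points.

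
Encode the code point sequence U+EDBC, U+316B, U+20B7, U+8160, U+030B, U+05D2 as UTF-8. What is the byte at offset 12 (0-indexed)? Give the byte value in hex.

U+EDBC → 3-byte form EE B6 BC at offsets 0–2.
U+316B → 3-byte form E3 85 AB at offsets 3–5.
U+20B7 → 3-byte form E2 82 B7 at offsets 6–8.
U+8160 → 3-byte form E8 85 A0 at offsets 9–11.
U+030B → 2-byte form CC 8B at offsets 12–13.
Offset 12 falls in char 5's range; it's byte 1 of CC 8B = 0xCC.

0xCC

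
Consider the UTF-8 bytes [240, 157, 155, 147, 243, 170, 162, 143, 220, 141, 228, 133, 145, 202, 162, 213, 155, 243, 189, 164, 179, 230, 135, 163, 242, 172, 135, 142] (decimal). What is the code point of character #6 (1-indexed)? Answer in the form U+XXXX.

U+055B

Offset 0: leading byte 0xF0 = 11110000 → 4-byte char #1 = F0 9D 9B 93.
Offset 4: leading byte 0xF3 = 11110011 → 4-byte char #2 = F3 AA A2 8F.
Offset 8: leading byte 0xDC = 11011100 → 2-byte char #3 = DC 8D.
Offset 10: leading byte 0xE4 = 11100100 → 3-byte char #4 = E4 85 91.
Offset 13: leading byte 0xCA = 11001010 → 2-byte char #5 = CA A2.
Offset 15: leading byte 0xD5 = 11010101 → 2-byte char #6 = D5 9B.
Leading byte 0xD5 = 11010101 matches 110xxxxx → 2-byte sequence.
Byte 1: 0xD5 = 11010101, payload 10101 (5 bits).
Byte 2: 0x9B = 10011011 (10xxxxxx ✓), payload 011011.
Concatenate: 10101011011 = 0x55B (11 bits → U+055B).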